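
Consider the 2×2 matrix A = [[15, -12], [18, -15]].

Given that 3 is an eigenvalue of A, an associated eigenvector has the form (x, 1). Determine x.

We need (A - 3I)v = 0.
A - 3I = [[12, -12], [18, -18]].
Row 1: (12)·x + (-12)·1 = 0
Row 2: (18)·x + (-18)·1 = 0
Solving gives x = 1.
Check: A·(1, 1) = (3, 3) = 3·(1, 1).

1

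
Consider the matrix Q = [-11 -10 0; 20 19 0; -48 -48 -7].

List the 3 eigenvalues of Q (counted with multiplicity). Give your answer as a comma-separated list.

Compute the characteristic polynomial p(s) = det(sI - Q).
Expanding the 3×3 determinant: p(s) = s^3 - s^2 - 65s - 63.
Since p(-1) = 0, s = -1 is a root.
Factor out (s + 1): p(s) = (s + 1)·(s^2 - 2s - 63).
The quadratic factors as (s + 7)·(s - 9).
Eigenvalues: -7, -1, 9.

-7, -1, 9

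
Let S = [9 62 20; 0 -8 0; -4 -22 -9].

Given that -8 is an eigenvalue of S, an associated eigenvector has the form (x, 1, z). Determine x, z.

-6, 2

We need (S + 8I)v = 0.
S + 8I = [[17, 62, 20], [0, 0, 0], [-4, -22, -1]].
Row 1: (17)·x + (62)·1 + (20)·z = 0
Row 2: (0)·x + (0)·1 + (0)·z = 0
Row 3: (-4)·x + (-22)·1 + (-1)·z = 0
Solving gives x = -6, z = 2.
Check: S·(-6, 1, 2) = (48, -8, -16) = -8·(-6, 1, 2).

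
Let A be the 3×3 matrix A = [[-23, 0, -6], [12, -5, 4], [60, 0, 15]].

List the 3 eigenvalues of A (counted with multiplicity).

-5, -5, -3

Set up det(μI - A) = 0.
Cofactor expansion gives p(μ) = μ^3 + 13μ^2 + 55μ + 75.
Since p(-3) = 0, μ = -3 is a root.
Dividing by (μ + 3) leaves μ^2 + 10μ + 25.
The quadratic factor is (μ + 5)^2.
Eigenvalues: -5, -5, -3.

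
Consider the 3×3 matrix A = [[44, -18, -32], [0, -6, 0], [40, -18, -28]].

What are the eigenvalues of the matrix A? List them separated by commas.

Compute the characteristic polynomial p(s) = det(sI - A).
Expanding the 3×3 determinant: p(s) = s^3 - 10s^2 - 48s + 288.
Since p(12) = 0, s = 12 is a root.
Factor out (s - 12): p(s) = (s - 12)·(s^2 + 2s - 24).
The quadratic factors as (s + 6)·(s - 4).
Eigenvalues: -6, 4, 12.

-6, 4, 12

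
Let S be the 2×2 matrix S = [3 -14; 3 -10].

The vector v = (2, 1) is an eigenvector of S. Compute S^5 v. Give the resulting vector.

(-2048, -1024)

First find the eigenvalue: Sv = (-8, -4) = -4·(2, 1), so λ = -4.
Then S^5 v = λ^5·v = (-4)^5·(2, 1) = -1024·(2, 1) = (-2048, -1024).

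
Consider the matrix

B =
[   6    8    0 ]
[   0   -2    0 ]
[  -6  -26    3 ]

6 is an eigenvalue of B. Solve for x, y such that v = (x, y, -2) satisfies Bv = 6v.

We need (B - 6I)v = 0.
B - 6I = [[0, 8, 0], [0, -8, 0], [-6, -26, -3]].
Row 1: (0)·x + (8)·y + (0)·-2 = 0
Row 2: (0)·x + (-8)·y + (0)·-2 = 0
Row 3: (-6)·x + (-26)·y + (-3)·-2 = 0
Solving gives x = 1, y = 0.
Check: B·(1, 0, -2) = (6, 0, -12) = 6·(1, 0, -2).

1, 0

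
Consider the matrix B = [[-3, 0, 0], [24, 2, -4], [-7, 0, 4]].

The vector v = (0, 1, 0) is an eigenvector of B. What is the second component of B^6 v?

64

First find the eigenvalue: Bv = (0, 2, 0) = 2·(0, 1, 0), so λ = 2.
Then B^6 v = λ^6·v = 2^6·(0, 1, 0) = 64·(0, 1, 0) = (0, 64, 0).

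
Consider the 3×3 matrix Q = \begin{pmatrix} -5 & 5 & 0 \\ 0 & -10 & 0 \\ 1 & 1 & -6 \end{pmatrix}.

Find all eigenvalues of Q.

-10, -6, -5

The characteristic polynomial is p(μ) = det(μI - Q).
Expanding along the first row, p(μ) = μ^3 + 21μ^2 + 140μ + 300.
Try μ = -5: p(-5) = 0, so -5 is a root.
Factor out (μ + 5): p(μ) = (μ + 5)·(μ^2 + 16μ + 60).
The quadratic factors as (μ + 10)·(μ + 6).
Eigenvalues: -10, -6, -5.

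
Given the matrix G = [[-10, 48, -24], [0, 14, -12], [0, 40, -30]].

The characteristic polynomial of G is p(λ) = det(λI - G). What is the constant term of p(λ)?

600

p(λ) = λ^3 + 26λ^2 + 220λ + 600.
The constant term is 600.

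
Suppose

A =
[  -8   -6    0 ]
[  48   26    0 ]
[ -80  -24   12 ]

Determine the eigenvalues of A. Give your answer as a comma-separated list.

8, 10, 12

Set up det(tI - A) = 0.
Expanding along the first row, p(t) = t^3 - 30t^2 + 296t - 960.
Since p(10) = 0, t = 10 is a root.
Factor out (t - 10): p(t) = (t - 10)·(t^2 - 20t + 96).
The quadratic factors as (t - 8)·(t - 12).
Eigenvalues: 8, 10, 12.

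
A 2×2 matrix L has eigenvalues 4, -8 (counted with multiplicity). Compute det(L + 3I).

-35

If L has eigenvalues 4, -8, then L + 3I has eigenvalues 7, -5.
det(L + 3I) = (7) · (-5) = -35.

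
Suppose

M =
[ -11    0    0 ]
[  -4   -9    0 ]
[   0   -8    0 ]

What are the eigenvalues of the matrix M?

-11, -9, 0

M is lower triangular, so its eigenvalues are the diagonal entries.
Diagonal: -11, -9, 0.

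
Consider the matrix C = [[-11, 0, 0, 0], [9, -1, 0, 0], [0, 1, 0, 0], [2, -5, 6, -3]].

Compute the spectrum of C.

-11, -3, -1, 0

C is lower triangular, so its eigenvalues are the diagonal entries.
Diagonal: -11, -1, 0, -3.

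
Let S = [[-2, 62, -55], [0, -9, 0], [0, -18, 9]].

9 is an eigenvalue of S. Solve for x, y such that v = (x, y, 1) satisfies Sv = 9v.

-5, 0

We need (S - 9I)v = 0.
S - 9I = [[-11, 62, -55], [0, -18, 0], [0, -18, 0]].
Row 1: (-11)·x + (62)·y + (-55)·1 = 0
Row 2: (0)·x + (-18)·y + (0)·1 = 0
Row 3: (0)·x + (-18)·y + (0)·1 = 0
Solving gives x = -5, y = 0.
Check: S·(-5, 0, 1) = (-45, 0, 9) = 9·(-5, 0, 1).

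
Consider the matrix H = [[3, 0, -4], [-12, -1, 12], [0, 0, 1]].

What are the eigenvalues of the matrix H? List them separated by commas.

Compute the characteristic polynomial p(λ) = det(λI - H).
Expanding the 3×3 determinant: p(λ) = λ^3 - 3λ^2 - λ + 3.
Try λ = -1: p(-1) = 0, so -1 is a root.
Factor out (λ + 1): p(λ) = (λ + 1)·(λ^2 - 4λ + 3).
The quadratic factors as (λ - 1)·(λ - 3).
Eigenvalues: -1, 1, 3.

-1, 1, 3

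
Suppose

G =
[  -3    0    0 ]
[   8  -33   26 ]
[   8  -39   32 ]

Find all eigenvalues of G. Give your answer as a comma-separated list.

-7, -3, 6

Compute the characteristic polynomial p(lambda) = det(lambda·I - G).
Cofactor expansion gives p(lambda) = lambda^3 + 4·lambda^2 - 39·lambda - 126.
Since p(-7) = 0, lambda = -7 is a root.
Dividing by (lambda + 7) leaves lambda^2 - 3·lambda - 18.
The quadratic factors as (lambda + 3)·(lambda - 6).
Eigenvalues: -7, -3, 6.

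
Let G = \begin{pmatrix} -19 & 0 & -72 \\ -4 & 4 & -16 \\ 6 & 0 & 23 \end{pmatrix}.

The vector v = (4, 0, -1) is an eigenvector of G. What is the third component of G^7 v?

First find the eigenvalue: Gv = (-4, 0, 1) = -1·(4, 0, -1), so λ = -1.
Then G^7 v = λ^7·v = (-1)^7·(4, 0, -1) = -1·(4, 0, -1) = (-4, 0, 1).

1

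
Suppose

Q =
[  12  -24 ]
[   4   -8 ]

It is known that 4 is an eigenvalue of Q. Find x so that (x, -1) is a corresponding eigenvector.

We need (Q - 4I)v = 0.
Q - 4I = [[8, -24], [4, -12]].
Row 1: (8)·x + (-24)·-1 = 0
Row 2: (4)·x + (-12)·-1 = 0
Solving gives x = -3.
Check: Q·(-3, -1) = (-12, -4) = 4·(-3, -1).

-3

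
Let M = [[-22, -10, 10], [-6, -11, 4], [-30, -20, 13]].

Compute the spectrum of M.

The characteristic polynomial is p(λ) = det(λI - M).
Cofactor expansion gives p(λ) = λ^3 + 20λ^2 + 133λ + 294.
Try λ = -7: p(-7) = 0, so -7 is a root.
Factor out (λ + 7): p(λ) = (λ + 7)·(λ^2 + 13λ + 42).
The quadratic factors as (λ + 7)·(λ + 6).
Eigenvalues: -7, -7, -6.

-7, -7, -6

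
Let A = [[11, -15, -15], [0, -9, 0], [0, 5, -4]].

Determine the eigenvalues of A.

Set up det(lambda·I - A) = 0.
Cofactor expansion gives p(lambda) = lambda^3 + 2·lambda^2 - 107·lambda - 396.
Try lambda = -9: p(-9) = 0, so -9 is a root.
Factor out (lambda + 9): p(lambda) = (lambda + 9)·(lambda^2 - 7·lambda - 44).
The quadratic factors as (lambda + 4)·(lambda - 11).
Eigenvalues: -9, -4, 11.

-9, -4, 11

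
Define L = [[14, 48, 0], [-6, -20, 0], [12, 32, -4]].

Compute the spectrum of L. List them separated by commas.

The characteristic polynomial is p(λ) = det(λI - L).
Expanding along the first row, p(λ) = λ^3 + 10λ^2 + 32λ + 32.
Try λ = -4: p(-4) = 0, so -4 is a root.
Dividing by (λ + 4) leaves λ^2 + 6λ + 8.
The quadratic factors as (λ + 4)·(λ + 2).
Eigenvalues: -4, -4, -2.

-4, -4, -2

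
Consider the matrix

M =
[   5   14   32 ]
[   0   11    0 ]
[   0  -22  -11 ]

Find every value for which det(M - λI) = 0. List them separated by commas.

-11, 5, 11

The characteristic polynomial is p(lambda) = det(lambda·I - M).
Expanding along the first row, p(lambda) = lambda^3 - 5·lambda^2 - 121·lambda + 605.
Rational-root test: lambda = -11 gives p(-11) = 0.
Factor out (lambda + 11): p(lambda) = (lambda + 11)·(lambda^2 - 16·lambda + 55).
The quadratic factors as (lambda - 5)·(lambda - 11).
Eigenvalues: -11, 5, 11.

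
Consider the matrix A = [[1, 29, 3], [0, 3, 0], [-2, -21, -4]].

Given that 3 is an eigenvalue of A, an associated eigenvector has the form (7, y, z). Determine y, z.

We need (A - 3I)v = 0.
A - 3I = [[-2, 29, 3], [0, 0, 0], [-2, -21, -7]].
Row 1: (-2)·7 + (29)·y + (3)·z = 0
Row 2: (0)·7 + (0)·y + (0)·z = 0
Row 3: (-2)·7 + (-21)·y + (-7)·z = 0
Solving gives y = 1, z = -5.
Check: A·(7, 1, -5) = (21, 3, -15) = 3·(7, 1, -5).

1, -5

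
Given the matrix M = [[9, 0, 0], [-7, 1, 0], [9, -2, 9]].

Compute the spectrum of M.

1, 9, 9

M is lower triangular, so its eigenvalues are the diagonal entries.
Diagonal: 9, 1, 9.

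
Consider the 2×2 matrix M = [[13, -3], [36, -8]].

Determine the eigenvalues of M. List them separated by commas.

det(M - lambda·I) = (13 - lambda)(-8 - lambda) - (-3)·(36) = lambda^2 - 5·lambda + 4.
This factors as (lambda - 1)·(lambda - 4) = 0.
Eigenvalues: 1, 4.

1, 4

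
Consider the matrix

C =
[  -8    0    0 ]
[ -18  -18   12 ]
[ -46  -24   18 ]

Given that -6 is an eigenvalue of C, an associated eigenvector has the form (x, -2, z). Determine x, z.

0, -2

We need (C + 6I)v = 0.
C + 6I = [[-2, 0, 0], [-18, -12, 12], [-46, -24, 24]].
Row 1: (-2)·x + (0)·-2 + (0)·z = 0
Row 2: (-18)·x + (-12)·-2 + (12)·z = 0
Row 3: (-46)·x + (-24)·-2 + (24)·z = 0
Solving gives x = 0, z = -2.
Check: C·(0, -2, -2) = (0, 12, 12) = -6·(0, -2, -2).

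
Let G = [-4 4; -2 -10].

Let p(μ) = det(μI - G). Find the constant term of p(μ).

48

p(μ) = μ^2 + 14μ + 48.
The constant term is 48.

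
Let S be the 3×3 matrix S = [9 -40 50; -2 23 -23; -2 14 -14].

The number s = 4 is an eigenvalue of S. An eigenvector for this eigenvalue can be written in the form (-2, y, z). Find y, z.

1, 1

We need (S - 4I)v = 0.
S - 4I = [[5, -40, 50], [-2, 19, -23], [-2, 14, -18]].
Row 1: (5)·-2 + (-40)·y + (50)·z = 0
Row 2: (-2)·-2 + (19)·y + (-23)·z = 0
Row 3: (-2)·-2 + (14)·y + (-18)·z = 0
Solving gives y = 1, z = 1.
Check: S·(-2, 1, 1) = (-8, 4, 4) = 4·(-2, 1, 1).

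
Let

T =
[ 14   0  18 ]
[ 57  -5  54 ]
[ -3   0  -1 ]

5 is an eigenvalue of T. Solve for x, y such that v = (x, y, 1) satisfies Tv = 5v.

-2, -6

We need (T - 5I)v = 0.
T - 5I = [[9, 0, 18], [57, -10, 54], [-3, 0, -6]].
Row 1: (9)·x + (0)·y + (18)·1 = 0
Row 2: (57)·x + (-10)·y + (54)·1 = 0
Row 3: (-3)·x + (0)·y + (-6)·1 = 0
Solving gives x = -2, y = -6.
Check: T·(-2, -6, 1) = (-10, -30, 5) = 5·(-2, -6, 1).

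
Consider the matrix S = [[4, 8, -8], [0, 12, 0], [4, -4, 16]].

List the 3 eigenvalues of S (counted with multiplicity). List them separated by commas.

Set up det(sI - S) = 0.
Expanding the 3×3 determinant: p(s) = s^3 - 32s^2 + 336s - 1152.
Rational-root test: s = 8 gives p(8) = 0.
Dividing by (s - 8) leaves s^2 - 24s + 144.
The quadratic factor is (s - 12)^2.
Eigenvalues: 8, 12, 12.

8, 12, 12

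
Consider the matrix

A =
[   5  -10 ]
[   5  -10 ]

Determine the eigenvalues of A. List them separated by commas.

-5, 0

det(A - sI) = (5 - s)(-10 - s) - (-10)·(5) = s^2 + 5s.
This factors as (s + 5)·s = 0.
Eigenvalues: -5, 0.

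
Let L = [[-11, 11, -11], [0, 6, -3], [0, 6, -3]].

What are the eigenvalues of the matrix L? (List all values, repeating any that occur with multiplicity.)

Set up det(μI - L) = 0.
Expanding along the first row, p(μ) = μ^3 + 8μ^2 - 33μ.
Try μ = 0: p(0) = 0, so 0 is a root.
Dividing by μ leaves μ^2 + 8μ - 33.
The quadratic factors as (μ + 11)·(μ - 3).
Eigenvalues: -11, 0, 3.

-11, 0, 3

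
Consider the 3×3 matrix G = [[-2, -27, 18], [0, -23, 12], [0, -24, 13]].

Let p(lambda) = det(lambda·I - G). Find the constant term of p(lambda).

-22

p(lambda) = lambda^3 + 12·lambda^2 + 9·lambda - 22.
The constant term is -22.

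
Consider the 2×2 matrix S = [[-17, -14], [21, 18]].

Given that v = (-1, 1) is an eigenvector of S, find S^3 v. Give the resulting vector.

First find the eigenvalue: Sv = (3, -3) = -3·(-1, 1), so λ = -3.
Then S^3 v = λ^3·v = (-3)^3·(-1, 1) = -27·(-1, 1) = (27, -27).

(27, -27)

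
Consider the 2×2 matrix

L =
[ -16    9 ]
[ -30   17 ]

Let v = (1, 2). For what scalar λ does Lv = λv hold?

2

Compute Lv: L·(1, 2) = (2, 4).
Since Lv = λv, compare component 1: 2 = λ·1, so λ = 2.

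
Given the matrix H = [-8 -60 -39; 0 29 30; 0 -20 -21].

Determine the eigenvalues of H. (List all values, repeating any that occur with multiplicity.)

The characteristic polynomial is p(μ) = det(μI - H).
Cofactor expansion gives p(μ) = μ^3 - 73μ - 72.
Rational-root test: μ = 9 gives p(9) = 0.
Dividing by (μ - 9) leaves μ^2 + 9μ + 8.
The quadratic factors as (μ + 8)·(μ + 1).
Eigenvalues: -8, -1, 9.

-8, -1, 9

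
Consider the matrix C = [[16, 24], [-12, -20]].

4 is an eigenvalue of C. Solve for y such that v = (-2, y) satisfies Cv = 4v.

1

We need (C - 4I)v = 0.
C - 4I = [[12, 24], [-12, -24]].
Row 1: (12)·-2 + (24)·y = 0
Row 2: (-12)·-2 + (-24)·y = 0
Solving gives y = 1.
Check: C·(-2, 1) = (-8, 4) = 4·(-2, 1).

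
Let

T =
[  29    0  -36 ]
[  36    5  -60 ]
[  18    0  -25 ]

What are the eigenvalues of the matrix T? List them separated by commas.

-7, 5, 11

Set up det(lambda·I - T) = 0.
Expanding along the first row, p(lambda) = lambda^3 - 9·lambda^2 - 57·lambda + 385.
Since p(-7) = 0, lambda = -7 is a root.
Factor out (lambda + 7): p(lambda) = (lambda + 7)·(lambda^2 - 16·lambda + 55).
The quadratic factors as (lambda - 5)·(lambda - 11).
Eigenvalues: -7, 5, 11.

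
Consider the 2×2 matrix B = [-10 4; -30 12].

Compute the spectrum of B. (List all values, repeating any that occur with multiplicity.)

det(B - rI) = (-10 - r)(12 - r) - (4)·(-30) = r^2 - 2r.
This factors as r·(r - 2) = 0.
Eigenvalues: 0, 2.

0, 2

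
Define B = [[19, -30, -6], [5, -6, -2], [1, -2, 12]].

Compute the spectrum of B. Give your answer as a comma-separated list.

4, 10, 11

Set up det(lambda·I - B) = 0.
Expanding along the first row, p(lambda) = lambda^3 - 25·lambda^2 + 194·lambda - 440.
Rational-root test: lambda = 10 gives p(10) = 0.
Factor out (lambda - 10): p(lambda) = (lambda - 10)·(lambda^2 - 15·lambda + 44).
The quadratic factors as (lambda - 4)·(lambda - 11).
Eigenvalues: 4, 10, 11.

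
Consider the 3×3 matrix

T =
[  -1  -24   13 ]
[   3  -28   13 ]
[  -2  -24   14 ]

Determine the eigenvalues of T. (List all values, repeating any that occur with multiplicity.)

Set up det(tI - T) = 0.
Expanding along the first row, p(t) = t^3 + 15t^2 + 32t - 48.
Try t = -4: p(-4) = 0, so -4 is a root.
Dividing by (t + 4) leaves t^2 + 11t - 12.
The quadratic factors as (t + 12)·(t - 1).
Eigenvalues: -12, -4, 1.

-12, -4, 1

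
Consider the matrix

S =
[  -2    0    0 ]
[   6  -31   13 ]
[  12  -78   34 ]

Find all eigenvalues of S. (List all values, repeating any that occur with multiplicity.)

The characteristic polynomial is p(λ) = det(λI - S).
Expanding the 3×3 determinant: p(λ) = λ^3 - λ^2 - 46λ - 80.
Since p(8) = 0, λ = 8 is a root.
Dividing by (λ - 8) leaves λ^2 + 7λ + 10.
The quadratic factors as (λ + 5)·(λ + 2).
Eigenvalues: -5, -2, 8.

-5, -2, 8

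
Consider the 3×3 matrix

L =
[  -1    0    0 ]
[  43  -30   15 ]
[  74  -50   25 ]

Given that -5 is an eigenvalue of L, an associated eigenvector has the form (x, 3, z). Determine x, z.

0, 5

We need (L + 5I)v = 0.
L + 5I = [[4, 0, 0], [43, -25, 15], [74, -50, 30]].
Row 1: (4)·x + (0)·3 + (0)·z = 0
Row 2: (43)·x + (-25)·3 + (15)·z = 0
Row 3: (74)·x + (-50)·3 + (30)·z = 0
Solving gives x = 0, z = 5.
Check: L·(0, 3, 5) = (0, -15, -25) = -5·(0, 3, 5).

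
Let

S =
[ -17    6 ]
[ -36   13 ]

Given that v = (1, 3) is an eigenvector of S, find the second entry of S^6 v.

3

First find the eigenvalue: Sv = (1, 3) = 1·(1, 3), so λ = 1.
Then S^6 v = λ^6·v = 1^6·(1, 3) = 1·(1, 3) = (1, 3).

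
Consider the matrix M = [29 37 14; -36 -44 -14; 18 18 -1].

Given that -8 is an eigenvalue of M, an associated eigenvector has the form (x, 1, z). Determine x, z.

-1, 0

We need (M + 8I)v = 0.
M + 8I = [[37, 37, 14], [-36, -36, -14], [18, 18, 7]].
Row 1: (37)·x + (37)·1 + (14)·z = 0
Row 2: (-36)·x + (-36)·1 + (-14)·z = 0
Row 3: (18)·x + (18)·1 + (7)·z = 0
Solving gives x = -1, z = 0.
Check: M·(-1, 1, 0) = (8, -8, 0) = -8·(-1, 1, 0).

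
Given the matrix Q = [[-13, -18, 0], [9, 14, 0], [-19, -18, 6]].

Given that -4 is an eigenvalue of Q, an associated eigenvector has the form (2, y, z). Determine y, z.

-1, 2

We need (Q + 4I)v = 0.
Q + 4I = [[-9, -18, 0], [9, 18, 0], [-19, -18, 10]].
Row 1: (-9)·2 + (-18)·y + (0)·z = 0
Row 2: (9)·2 + (18)·y + (0)·z = 0
Row 3: (-19)·2 + (-18)·y + (10)·z = 0
Solving gives y = -1, z = 2.
Check: Q·(2, -1, 2) = (-8, 4, -8) = -4·(2, -1, 2).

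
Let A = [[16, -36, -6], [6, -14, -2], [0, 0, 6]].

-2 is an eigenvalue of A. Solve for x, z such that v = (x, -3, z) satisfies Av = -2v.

We need (A + 2I)v = 0.
A + 2I = [[18, -36, -6], [6, -12, -2], [0, 0, 8]].
Row 1: (18)·x + (-36)·-3 + (-6)·z = 0
Row 2: (6)·x + (-12)·-3 + (-2)·z = 0
Row 3: (0)·x + (0)·-3 + (8)·z = 0
Solving gives x = -6, z = 0.
Check: A·(-6, -3, 0) = (12, 6, 0) = -2·(-6, -3, 0).

-6, 0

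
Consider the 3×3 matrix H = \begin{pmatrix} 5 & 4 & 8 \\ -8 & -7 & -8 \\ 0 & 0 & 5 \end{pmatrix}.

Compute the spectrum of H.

-3, 1, 5

Compute the characteristic polynomial p(lambda) = det(lambda·I - H).
Expanding along the first row, p(lambda) = lambda^3 - 3·lambda^2 - 13·lambda + 15.
Rational-root test: lambda = 1 gives p(1) = 0.
Factor out (lambda - 1): p(lambda) = (lambda - 1)·(lambda^2 - 2·lambda - 15).
The quadratic factors as (lambda + 3)·(lambda - 5).
Eigenvalues: -3, 1, 5.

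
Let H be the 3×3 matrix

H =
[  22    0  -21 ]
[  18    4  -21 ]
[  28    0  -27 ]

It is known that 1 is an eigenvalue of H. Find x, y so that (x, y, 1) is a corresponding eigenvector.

We need (H - 1I)v = 0.
H - 1I = [[21, 0, -21], [18, 3, -21], [28, 0, -28]].
Row 1: (21)·x + (0)·y + (-21)·1 = 0
Row 2: (18)·x + (3)·y + (-21)·1 = 0
Row 3: (28)·x + (0)·y + (-28)·1 = 0
Solving gives x = 1, y = 1.
Check: H·(1, 1, 1) = (1, 1, 1) = 1·(1, 1, 1).

1, 1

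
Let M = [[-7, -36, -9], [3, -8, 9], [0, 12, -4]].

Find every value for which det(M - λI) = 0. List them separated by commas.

The characteristic polynomial is p(μ) = det(μI - M).
Expanding the 3×3 determinant: p(μ) = μ^3 + 19μ^2 + 116μ + 224.
Since p(-4) = 0, μ = -4 is a root.
Factor out (μ + 4): p(μ) = (μ + 4)·(μ^2 + 15μ + 56).
The quadratic factors as (μ + 8)·(μ + 7).
Eigenvalues: -8, -7, -4.

-8, -7, -4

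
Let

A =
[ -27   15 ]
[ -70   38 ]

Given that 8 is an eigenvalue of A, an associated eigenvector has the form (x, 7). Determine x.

3

We need (A - 8I)v = 0.
A - 8I = [[-35, 15], [-70, 30]].
Row 1: (-35)·x + (15)·7 = 0
Row 2: (-70)·x + (30)·7 = 0
Solving gives x = 3.
Check: A·(3, 7) = (24, 56) = 8·(3, 7).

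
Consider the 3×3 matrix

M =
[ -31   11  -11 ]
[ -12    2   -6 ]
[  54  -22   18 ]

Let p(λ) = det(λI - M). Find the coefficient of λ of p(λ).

10

p(λ) = λ^3 + 11λ^2 + 10λ - 72.
The coefficient of λ is 10.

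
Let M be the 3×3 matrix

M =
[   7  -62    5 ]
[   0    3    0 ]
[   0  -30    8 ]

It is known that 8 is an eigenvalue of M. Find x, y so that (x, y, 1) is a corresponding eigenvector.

5, 0

We need (M - 8I)v = 0.
M - 8I = [[-1, -62, 5], [0, -5, 0], [0, -30, 0]].
Row 1: (-1)·x + (-62)·y + (5)·1 = 0
Row 2: (0)·x + (-5)·y + (0)·1 = 0
Row 3: (0)·x + (-30)·y + (0)·1 = 0
Solving gives x = 5, y = 0.
Check: M·(5, 0, 1) = (40, 0, 8) = 8·(5, 0, 1).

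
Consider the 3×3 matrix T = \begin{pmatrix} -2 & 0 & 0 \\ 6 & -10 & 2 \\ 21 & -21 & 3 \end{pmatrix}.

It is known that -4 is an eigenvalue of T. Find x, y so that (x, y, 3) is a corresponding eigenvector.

We need (T + 4I)v = 0.
T + 4I = [[2, 0, 0], [6, -6, 2], [21, -21, 7]].
Row 1: (2)·x + (0)·y + (0)·3 = 0
Row 2: (6)·x + (-6)·y + (2)·3 = 0
Row 3: (21)·x + (-21)·y + (7)·3 = 0
Solving gives x = 0, y = 1.
Check: T·(0, 1, 3) = (0, -4, -12) = -4·(0, 1, 3).

0, 1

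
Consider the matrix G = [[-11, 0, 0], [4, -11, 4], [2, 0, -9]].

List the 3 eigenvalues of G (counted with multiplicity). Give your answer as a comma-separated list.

Compute the characteristic polynomial p(λ) = det(λI - G).
Expanding the 3×3 determinant: p(λ) = λ^3 + 31λ^2 + 319λ + 1089.
Rational-root test: λ = -9 gives p(-9) = 0.
Dividing by (λ + 9) leaves λ^2 + 22λ + 121.
The quadratic factor is (λ + 11)^2.
Eigenvalues: -11, -11, -9.

-11, -11, -9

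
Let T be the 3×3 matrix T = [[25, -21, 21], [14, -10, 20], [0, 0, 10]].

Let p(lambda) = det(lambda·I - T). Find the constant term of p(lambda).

p(lambda) = lambda^3 - 25·lambda^2 + 194·lambda - 440.
The constant term is -440.

-440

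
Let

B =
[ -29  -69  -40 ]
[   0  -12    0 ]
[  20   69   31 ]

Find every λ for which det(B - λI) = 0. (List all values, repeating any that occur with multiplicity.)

Compute the characteristic polynomial p(r) = det(rI - B).
Expanding the 3×3 determinant: p(r) = r^3 + 10r^2 - 123r - 1188.
Try r = 11: p(11) = 0, so 11 is a root.
Factor out (r - 11): p(r) = (r - 11)·(r^2 + 21r + 108).
The quadratic factors as (r + 12)·(r + 9).
Eigenvalues: -12, -9, 11.

-12, -9, 11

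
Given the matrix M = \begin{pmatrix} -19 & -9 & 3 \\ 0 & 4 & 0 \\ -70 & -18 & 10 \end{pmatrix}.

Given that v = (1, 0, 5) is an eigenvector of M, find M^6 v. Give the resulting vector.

First find the eigenvalue: Mv = (-4, 0, -20) = -4·(1, 0, 5), so λ = -4.
Then M^6 v = λ^6·v = (-4)^6·(1, 0, 5) = 4096·(1, 0, 5) = (4096, 0, 20480).

(4096, 0, 20480)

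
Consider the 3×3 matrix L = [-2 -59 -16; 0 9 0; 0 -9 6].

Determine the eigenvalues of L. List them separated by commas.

The characteristic polynomial is p(r) = det(rI - L).
Expanding the 3×3 determinant: p(r) = r^3 - 13r^2 + 24r + 108.
Try r = -2: p(-2) = 0, so -2 is a root.
Dividing by (r + 2) leaves r^2 - 15r + 54.
The quadratic factors as (r - 6)·(r - 9).
Eigenvalues: -2, 6, 9.

-2, 6, 9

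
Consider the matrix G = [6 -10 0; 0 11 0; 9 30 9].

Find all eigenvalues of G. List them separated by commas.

6, 9, 11

Set up det(sI - G) = 0.
Expanding along the first row, p(s) = s^3 - 26s^2 + 219s - 594.
Rational-root test: s = 9 gives p(9) = 0.
Dividing by (s - 9) leaves s^2 - 17s + 66.
The quadratic factors as (s - 6)·(s - 11).
Eigenvalues: 6, 9, 11.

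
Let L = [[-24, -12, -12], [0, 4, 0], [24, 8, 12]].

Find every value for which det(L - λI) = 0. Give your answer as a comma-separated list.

Set up det(μI - L) = 0.
Expanding along the first row, p(μ) = μ^3 + 8μ^2 - 48μ.
Rational-root test: μ = 0 gives p(0) = 0.
Factor out μ: p(μ) = μ·(μ^2 + 8μ - 48).
The quadratic factors as (μ + 12)·(μ - 4).
Eigenvalues: -12, 0, 4.

-12, 0, 4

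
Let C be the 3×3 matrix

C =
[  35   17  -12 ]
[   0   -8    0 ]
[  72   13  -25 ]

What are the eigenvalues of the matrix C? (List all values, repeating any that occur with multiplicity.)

The characteristic polynomial is p(λ) = det(λI - C).
Cofactor expansion gives p(λ) = λ^3 - 2λ^2 - 91λ - 88.
Rational-root test: λ = -1 gives p(-1) = 0.
Factor out (λ + 1): p(λ) = (λ + 1)·(λ^2 - 3λ - 88).
The quadratic factors as (λ + 8)·(λ - 11).
Eigenvalues: -8, -1, 11.

-8, -1, 11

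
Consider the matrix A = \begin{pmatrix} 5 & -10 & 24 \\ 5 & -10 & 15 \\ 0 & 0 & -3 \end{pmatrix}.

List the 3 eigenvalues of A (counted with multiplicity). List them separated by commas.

Set up det(lambda·I - A) = 0.
Expanding along the first row, p(lambda) = lambda^3 + 8·lambda^2 + 15·lambda.
Rational-root test: lambda = -3 gives p(-3) = 0.
Dividing by (lambda + 3) leaves lambda^2 + 5·lambda.
The quadratic factors as (lambda + 5)·lambda.
Eigenvalues: -5, -3, 0.

-5, -3, 0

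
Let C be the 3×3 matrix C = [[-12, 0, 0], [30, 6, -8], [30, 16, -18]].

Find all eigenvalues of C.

-12, -10, -2

The characteristic polynomial is p(s) = det(sI - C).
Cofactor expansion gives p(s) = s^3 + 24s^2 + 164s + 240.
Rational-root test: s = -10 gives p(-10) = 0.
Factor out (s + 10): p(s) = (s + 10)·(s^2 + 14s + 24).
The quadratic factors as (s + 12)·(s + 2).
Eigenvalues: -12, -10, -2.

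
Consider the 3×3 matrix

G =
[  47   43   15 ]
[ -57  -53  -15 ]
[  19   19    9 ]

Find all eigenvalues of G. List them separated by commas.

-10, 4, 9

The characteristic polynomial is p(lambda) = det(lambda·I - G).
Expanding along the first row, p(lambda) = lambda^3 - 3·lambda^2 - 94·lambda + 360.
Try lambda = -10: p(-10) = 0, so -10 is a root.
Dividing by (lambda + 10) leaves lambda^2 - 13·lambda + 36.
The quadratic factors as (lambda - 4)·(lambda - 9).
Eigenvalues: -10, 4, 9.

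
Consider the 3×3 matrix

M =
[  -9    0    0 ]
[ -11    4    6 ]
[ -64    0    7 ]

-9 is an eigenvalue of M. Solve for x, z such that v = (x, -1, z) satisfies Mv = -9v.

We need (M + 9I)v = 0.
M + 9I = [[0, 0, 0], [-11, 13, 6], [-64, 0, 16]].
Row 1: (0)·x + (0)·-1 + (0)·z = 0
Row 2: (-11)·x + (13)·-1 + (6)·z = 0
Row 3: (-64)·x + (0)·-1 + (16)·z = 0
Solving gives x = 1, z = 4.
Check: M·(1, -1, 4) = (-9, 9, -36) = -9·(1, -1, 4).

1, 4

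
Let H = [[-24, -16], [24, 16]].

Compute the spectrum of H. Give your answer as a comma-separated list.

-8, 0

det(H - μI) = (-24 - μ)(16 - μ) - (-16)·(24) = μ^2 + 8μ.
This factors as (μ + 8)·μ = 0.
Eigenvalues: -8, 0.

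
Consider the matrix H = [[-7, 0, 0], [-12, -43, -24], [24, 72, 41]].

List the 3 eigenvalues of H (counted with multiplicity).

-7, -7, 5

Set up det(λI - H) = 0.
Expanding the 3×3 determinant: p(λ) = λ^3 + 9λ^2 - 21λ - 245.
Try λ = 5: p(5) = 0, so 5 is a root.
Factor out (λ - 5): p(λ) = (λ - 5)·(λ^2 + 14λ + 49).
The quadratic factor is (λ + 7)^2.
Eigenvalues: -7, -7, 5.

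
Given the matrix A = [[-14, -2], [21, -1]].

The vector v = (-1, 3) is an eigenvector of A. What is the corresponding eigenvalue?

Compute Av: A·(-1, 3) = (8, -24).
Since Av = λv, compare component 1: 8 = λ·-1, so λ = -8.

-8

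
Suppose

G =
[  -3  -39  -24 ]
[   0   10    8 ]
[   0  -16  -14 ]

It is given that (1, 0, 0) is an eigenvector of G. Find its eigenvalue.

-3

Compute Gv: G·(1, 0, 0) = (-3, 0, 0).
Since Gv = λv, compare component 1: -3 = λ·1, so λ = -3.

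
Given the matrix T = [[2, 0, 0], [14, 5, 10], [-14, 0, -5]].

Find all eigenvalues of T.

The characteristic polynomial is p(lambda) = det(lambda·I - T).
Expanding along the first row, p(lambda) = lambda^3 - 2·lambda^2 - 25·lambda + 50.
Rational-root test: lambda = 5 gives p(5) = 0.
Factor out (lambda - 5): p(lambda) = (lambda - 5)·(lambda^2 + 3·lambda - 10).
The quadratic factors as (lambda + 5)·(lambda - 2).
Eigenvalues: -5, 2, 5.

-5, 2, 5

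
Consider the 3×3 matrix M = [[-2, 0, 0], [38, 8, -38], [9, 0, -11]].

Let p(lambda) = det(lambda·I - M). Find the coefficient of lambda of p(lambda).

p(lambda) = lambda^3 + 5·lambda^2 - 82·lambda - 176.
The coefficient of lambda is -82.

-82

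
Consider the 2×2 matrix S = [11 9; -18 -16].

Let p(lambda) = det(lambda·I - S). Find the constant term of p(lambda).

-14

p(lambda) = lambda^2 + 5·lambda - 14.
The constant term is -14.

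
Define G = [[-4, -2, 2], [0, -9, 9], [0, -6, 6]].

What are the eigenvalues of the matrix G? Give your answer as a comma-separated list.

The characteristic polynomial is p(lambda) = det(lambda·I - G).
Expanding the 3×3 determinant: p(lambda) = lambda^3 + 7·lambda^2 + 12·lambda.
Rational-root test: lambda = -3 gives p(-3) = 0.
Factor out (lambda + 3): p(lambda) = (lambda + 3)·(lambda^2 + 4·lambda).
The quadratic factors as (lambda + 4)·lambda.
Eigenvalues: -4, -3, 0.

-4, -3, 0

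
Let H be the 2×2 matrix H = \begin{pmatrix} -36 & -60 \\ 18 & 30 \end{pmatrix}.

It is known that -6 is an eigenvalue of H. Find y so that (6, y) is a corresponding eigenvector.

-3

We need (H + 6I)v = 0.
H + 6I = [[-30, -60], [18, 36]].
Row 1: (-30)·6 + (-60)·y = 0
Row 2: (18)·6 + (36)·y = 0
Solving gives y = -3.
Check: H·(6, -3) = (-36, 18) = -6·(6, -3).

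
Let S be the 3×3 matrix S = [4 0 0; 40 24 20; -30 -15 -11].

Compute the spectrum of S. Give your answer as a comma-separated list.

Set up det(μI - S) = 0.
Expanding along the first row, p(μ) = μ^3 - 17μ^2 + 88μ - 144.
Since p(4) = 0, μ = 4 is a root.
Factor out (μ - 4): p(μ) = (μ - 4)·(μ^2 - 13μ + 36).
The quadratic factors as (μ - 4)·(μ - 9).
Eigenvalues: 4, 4, 9.

4, 4, 9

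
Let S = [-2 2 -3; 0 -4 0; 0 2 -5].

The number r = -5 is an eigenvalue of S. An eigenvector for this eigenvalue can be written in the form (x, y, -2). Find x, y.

We need (S + 5I)v = 0.
S + 5I = [[3, 2, -3], [0, 1, 0], [0, 2, 0]].
Row 1: (3)·x + (2)·y + (-3)·-2 = 0
Row 2: (0)·x + (1)·y + (0)·-2 = 0
Row 3: (0)·x + (2)·y + (0)·-2 = 0
Solving gives x = -2, y = 0.
Check: S·(-2, 0, -2) = (10, 0, 10) = -5·(-2, 0, -2).

-2, 0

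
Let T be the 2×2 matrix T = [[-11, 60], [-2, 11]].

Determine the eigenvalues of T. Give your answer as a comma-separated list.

det(T - tI) = (-11 - t)(11 - t) - (60)·(-2) = t^2 - 1.
This factors as (t + 1)·(t - 1) = 0.
Eigenvalues: -1, 1.

-1, 1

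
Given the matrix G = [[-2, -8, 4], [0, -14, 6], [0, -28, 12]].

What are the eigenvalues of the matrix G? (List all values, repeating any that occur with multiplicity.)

-2, -2, 0

Set up det(lambda·I - G) = 0.
Expanding along the first row, p(lambda) = lambda^3 + 4·lambda^2 + 4·lambda.
Since p(-2) = 0, lambda = -2 is a root.
Factor out (lambda + 2): p(lambda) = (lambda + 2)·(lambda^2 + 2·lambda).
The quadratic factors as (lambda + 2)·lambda.
Eigenvalues: -2, -2, 0.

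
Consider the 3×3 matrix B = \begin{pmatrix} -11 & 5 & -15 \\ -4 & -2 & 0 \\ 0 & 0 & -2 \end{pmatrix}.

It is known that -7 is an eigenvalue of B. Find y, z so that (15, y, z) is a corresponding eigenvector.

We need (B + 7I)v = 0.
B + 7I = [[-4, 5, -15], [-4, 5, 0], [0, 0, 5]].
Row 1: (-4)·15 + (5)·y + (-15)·z = 0
Row 2: (-4)·15 + (5)·y + (0)·z = 0
Row 3: (0)·15 + (0)·y + (5)·z = 0
Solving gives y = 12, z = 0.
Check: B·(15, 12, 0) = (-105, -84, 0) = -7·(15, 12, 0).

12, 0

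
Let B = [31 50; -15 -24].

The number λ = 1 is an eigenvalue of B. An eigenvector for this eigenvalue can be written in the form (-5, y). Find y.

3

We need (B - 1I)v = 0.
B - 1I = [[30, 50], [-15, -25]].
Row 1: (30)·-5 + (50)·y = 0
Row 2: (-15)·-5 + (-25)·y = 0
Solving gives y = 3.
Check: B·(-5, 3) = (-5, 3) = 1·(-5, 3).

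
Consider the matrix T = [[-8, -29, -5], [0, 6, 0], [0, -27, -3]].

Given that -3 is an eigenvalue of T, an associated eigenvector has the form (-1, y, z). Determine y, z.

We need (T + 3I)v = 0.
T + 3I = [[-5, -29, -5], [0, 9, 0], [0, -27, 0]].
Row 1: (-5)·-1 + (-29)·y + (-5)·z = 0
Row 2: (0)·-1 + (9)·y + (0)·z = 0
Row 3: (0)·-1 + (-27)·y + (0)·z = 0
Solving gives y = 0, z = 1.
Check: T·(-1, 0, 1) = (3, 0, -3) = -3·(-1, 0, 1).

0, 1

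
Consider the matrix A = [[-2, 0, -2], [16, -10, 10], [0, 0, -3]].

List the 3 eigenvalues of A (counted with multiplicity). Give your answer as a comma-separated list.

Set up det(sI - A) = 0.
Cofactor expansion gives p(s) = s^3 + 15s^2 + 56s + 60.
Rational-root test: s = -10 gives p(-10) = 0.
Factor out (s + 10): p(s) = (s + 10)·(s^2 + 5s + 6).
The quadratic factors as (s + 3)·(s + 2).
Eigenvalues: -10, -3, -2.

-10, -3, -2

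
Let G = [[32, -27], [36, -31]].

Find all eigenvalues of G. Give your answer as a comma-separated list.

-4, 5

det(G - λI) = (32 - λ)(-31 - λ) - (-27)·(36) = λ^2 - λ - 20.
This factors as (λ + 4)·(λ - 5) = 0.
Eigenvalues: -4, 5.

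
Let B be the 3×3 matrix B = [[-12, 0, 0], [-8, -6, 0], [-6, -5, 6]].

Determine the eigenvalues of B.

-12, -6, 6

B is lower triangular, so its eigenvalues are the diagonal entries.
Diagonal: -12, -6, 6.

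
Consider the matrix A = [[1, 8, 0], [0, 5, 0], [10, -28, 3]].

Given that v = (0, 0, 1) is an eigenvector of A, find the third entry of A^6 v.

First find the eigenvalue: Av = (0, 0, 3) = 3·(0, 0, 1), so λ = 3.
Then A^6 v = λ^6·v = 3^6·(0, 0, 1) = 729·(0, 0, 1) = (0, 0, 729).

729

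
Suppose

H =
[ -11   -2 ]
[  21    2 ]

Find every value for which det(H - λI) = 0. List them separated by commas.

det(H - lambda·I) = (-11 - lambda)(2 - lambda) - (-2)·(21) = lambda^2 + 9·lambda + 20.
This factors as (lambda + 5)·(lambda + 4) = 0.
Eigenvalues: -5, -4.

-5, -4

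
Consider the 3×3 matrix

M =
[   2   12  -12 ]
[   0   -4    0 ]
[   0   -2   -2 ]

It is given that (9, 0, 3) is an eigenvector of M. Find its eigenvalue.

-2

Compute Mv: M·(9, 0, 3) = (-18, 0, -6).
Since Mv = λv, compare component 1: -18 = λ·9, so λ = -2.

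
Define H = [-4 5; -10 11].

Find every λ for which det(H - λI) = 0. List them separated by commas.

det(H - lambda·I) = (-4 - lambda)(11 - lambda) - (5)·(-10) = lambda^2 - 7·lambda + 6.
This factors as (lambda - 1)·(lambda - 6) = 0.
Eigenvalues: 1, 6.

1, 6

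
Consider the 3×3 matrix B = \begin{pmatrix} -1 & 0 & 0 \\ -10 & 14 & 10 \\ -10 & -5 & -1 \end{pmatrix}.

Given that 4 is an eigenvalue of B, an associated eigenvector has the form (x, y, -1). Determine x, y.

We need (B - 4I)v = 0.
B - 4I = [[-5, 0, 0], [-10, 10, 10], [-10, -5, -5]].
Row 1: (-5)·x + (0)·y + (0)·-1 = 0
Row 2: (-10)·x + (10)·y + (10)·-1 = 0
Row 3: (-10)·x + (-5)·y + (-5)·-1 = 0
Solving gives x = 0, y = 1.
Check: B·(0, 1, -1) = (0, 4, -4) = 4·(0, 1, -1).

0, 1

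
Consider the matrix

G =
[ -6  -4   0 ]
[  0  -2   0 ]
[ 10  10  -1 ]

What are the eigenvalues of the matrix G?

Set up det(rI - G) = 0.
Cofactor expansion gives p(r) = r^3 + 9r^2 + 20r + 12.
Try r = -2: p(-2) = 0, so -2 is a root.
Factor out (r + 2): p(r) = (r + 2)·(r^2 + 7r + 6).
The quadratic factors as (r + 6)·(r + 1).
Eigenvalues: -6, -2, -1.

-6, -2, -1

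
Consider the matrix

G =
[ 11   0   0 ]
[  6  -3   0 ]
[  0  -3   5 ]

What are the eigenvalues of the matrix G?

-3, 5, 11

G is lower triangular, so its eigenvalues are the diagonal entries.
Diagonal: 11, -3, 5.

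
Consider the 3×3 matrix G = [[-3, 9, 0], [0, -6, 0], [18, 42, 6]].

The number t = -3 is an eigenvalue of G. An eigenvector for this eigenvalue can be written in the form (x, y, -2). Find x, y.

We need (G + 3I)v = 0.
G + 3I = [[0, 9, 0], [0, -3, 0], [18, 42, 9]].
Row 1: (0)·x + (9)·y + (0)·-2 = 0
Row 2: (0)·x + (-3)·y + (0)·-2 = 0
Row 3: (18)·x + (42)·y + (9)·-2 = 0
Solving gives x = 1, y = 0.
Check: G·(1, 0, -2) = (-3, 0, 6) = -3·(1, 0, -2).

1, 0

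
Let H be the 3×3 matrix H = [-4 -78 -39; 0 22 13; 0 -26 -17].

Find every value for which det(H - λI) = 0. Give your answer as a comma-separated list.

Set up det(lambda·I - H) = 0.
Expanding along the first row, p(lambda) = lambda^3 - lambda^2 - 56·lambda - 144.
Since p(-4) = 0, lambda = -4 is a root.
Factor out (lambda + 4): p(lambda) = (lambda + 4)·(lambda^2 - 5·lambda - 36).
The quadratic factors as (lambda + 4)·(lambda - 9).
Eigenvalues: -4, -4, 9.

-4, -4, 9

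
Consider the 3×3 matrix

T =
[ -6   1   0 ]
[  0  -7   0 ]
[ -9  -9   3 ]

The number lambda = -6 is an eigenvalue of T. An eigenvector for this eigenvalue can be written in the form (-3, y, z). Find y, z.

0, -3

We need (T + 6I)v = 0.
T + 6I = [[0, 1, 0], [0, -1, 0], [-9, -9, 9]].
Row 1: (0)·-3 + (1)·y + (0)·z = 0
Row 2: (0)·-3 + (-1)·y + (0)·z = 0
Row 3: (-9)·-3 + (-9)·y + (9)·z = 0
Solving gives y = 0, z = -3.
Check: T·(-3, 0, -3) = (18, 0, 18) = -6·(-3, 0, -3).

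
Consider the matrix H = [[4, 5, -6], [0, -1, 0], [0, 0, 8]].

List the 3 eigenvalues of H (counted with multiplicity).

-1, 4, 8

H is upper triangular, so its eigenvalues are the diagonal entries.
Diagonal: 4, -1, 8.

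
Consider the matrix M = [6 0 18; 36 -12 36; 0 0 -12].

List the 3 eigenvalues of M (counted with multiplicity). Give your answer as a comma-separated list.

Compute the characteristic polynomial p(t) = det(tI - M).
Expanding the 3×3 determinant: p(t) = t^3 + 18t^2 - 864.
Rational-root test: t = -12 gives p(-12) = 0.
Factor out (t + 12): p(t) = (t + 12)·(t^2 + 6t - 72).
The quadratic factors as (t + 12)·(t - 6).
Eigenvalues: -12, -12, 6.

-12, -12, 6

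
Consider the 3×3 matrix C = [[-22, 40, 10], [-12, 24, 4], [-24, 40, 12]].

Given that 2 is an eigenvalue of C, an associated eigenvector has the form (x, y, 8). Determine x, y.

We need (C - 2I)v = 0.
C - 2I = [[-24, 40, 10], [-12, 22, 4], [-24, 40, 10]].
Row 1: (-24)·x + (40)·y + (10)·8 = 0
Row 2: (-12)·x + (22)·y + (4)·8 = 0
Row 3: (-24)·x + (40)·y + (10)·8 = 0
Solving gives x = 10, y = 4.
Check: C·(10, 4, 8) = (20, 8, 16) = 2·(10, 4, 8).

10, 4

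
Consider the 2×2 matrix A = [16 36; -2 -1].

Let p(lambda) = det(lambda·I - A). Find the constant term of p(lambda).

p(lambda) = lambda^2 - 15·lambda + 56.
The constant term is 56.

56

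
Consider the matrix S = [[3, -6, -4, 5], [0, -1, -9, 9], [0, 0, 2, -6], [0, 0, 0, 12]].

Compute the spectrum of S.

S is upper triangular, so its eigenvalues are the diagonal entries.
Diagonal: 3, -1, 2, 12.

-1, 2, 3, 12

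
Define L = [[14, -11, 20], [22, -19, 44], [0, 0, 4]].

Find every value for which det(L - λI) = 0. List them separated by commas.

Set up det(tI - L) = 0.
Expanding the 3×3 determinant: p(t) = t^3 + t^2 - 44t + 96.
Rational-root test: t = 4 gives p(4) = 0.
Dividing by (t - 4) leaves t^2 + 5t - 24.
The quadratic factors as (t + 8)·(t - 3).
Eigenvalues: -8, 3, 4.

-8, 3, 4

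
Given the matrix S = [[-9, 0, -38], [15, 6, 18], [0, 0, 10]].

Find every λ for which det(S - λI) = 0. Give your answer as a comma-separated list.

Set up det(sI - S) = 0.
Expanding the 3×3 determinant: p(s) = s^3 - 7s^2 - 84s + 540.
Rational-root test: s = 6 gives p(6) = 0.
Factor out (s - 6): p(s) = (s - 6)·(s^2 - s - 90).
The quadratic factors as (s + 9)·(s - 10).
Eigenvalues: -9, 6, 10.

-9, 6, 10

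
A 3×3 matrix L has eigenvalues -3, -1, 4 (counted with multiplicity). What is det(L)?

det(L) is the product of the eigenvalues: (-3) · (-1) · (4) = 12.

12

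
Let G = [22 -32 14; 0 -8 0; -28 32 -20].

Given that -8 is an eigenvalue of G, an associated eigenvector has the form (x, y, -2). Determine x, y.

We need (G + 8I)v = 0.
G + 8I = [[30, -32, 14], [0, 0, 0], [-28, 32, -12]].
Row 1: (30)·x + (-32)·y + (14)·-2 = 0
Row 2: (0)·x + (0)·y + (0)·-2 = 0
Row 3: (-28)·x + (32)·y + (-12)·-2 = 0
Solving gives x = 2, y = 1.
Check: G·(2, 1, -2) = (-16, -8, 16) = -8·(2, 1, -2).

2, 1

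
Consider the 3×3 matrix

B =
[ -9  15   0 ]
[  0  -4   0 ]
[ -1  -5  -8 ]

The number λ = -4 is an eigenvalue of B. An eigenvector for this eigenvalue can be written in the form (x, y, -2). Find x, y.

3, 1

We need (B + 4I)v = 0.
B + 4I = [[-5, 15, 0], [0, 0, 0], [-1, -5, -4]].
Row 1: (-5)·x + (15)·y + (0)·-2 = 0
Row 2: (0)·x + (0)·y + (0)·-2 = 0
Row 3: (-1)·x + (-5)·y + (-4)·-2 = 0
Solving gives x = 3, y = 1.
Check: B·(3, 1, -2) = (-12, -4, 8) = -4·(3, 1, -2).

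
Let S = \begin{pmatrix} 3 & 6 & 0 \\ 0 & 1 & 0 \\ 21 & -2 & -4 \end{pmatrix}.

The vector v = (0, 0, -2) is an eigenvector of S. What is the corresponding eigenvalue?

-4

Compute Sv: S·(0, 0, -2) = (0, 0, 8).
Since Sv = λv, compare component 3: 8 = λ·-2, so λ = -4.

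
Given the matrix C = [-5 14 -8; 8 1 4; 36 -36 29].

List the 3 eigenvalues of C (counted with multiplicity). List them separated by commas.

Set up det(λI - C) = 0.
Cofactor expansion gives p(λ) = λ^3 - 25λ^2 + 199λ - 495.
Since p(5) = 0, λ = 5 is a root.
Dividing by (λ - 5) leaves λ^2 - 20λ + 99.
The quadratic factors as (λ - 9)·(λ - 11).
Eigenvalues: 5, 9, 11.

5, 9, 11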